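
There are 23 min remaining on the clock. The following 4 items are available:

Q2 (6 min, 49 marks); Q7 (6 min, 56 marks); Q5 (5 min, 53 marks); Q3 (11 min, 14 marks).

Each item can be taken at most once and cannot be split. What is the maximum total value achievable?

158 marks

Check high-value combinations within 23 min:
- Q2+Q7+Q5: time 6+6+5=17, value 49+56+53=158
- Q7+Q5+Q3: time 6+5+11=22, value 56+53+14=123
- Q2+Q7+Q3: time 6+6+11=23, value 49+56+14=119
Best: 158 marks.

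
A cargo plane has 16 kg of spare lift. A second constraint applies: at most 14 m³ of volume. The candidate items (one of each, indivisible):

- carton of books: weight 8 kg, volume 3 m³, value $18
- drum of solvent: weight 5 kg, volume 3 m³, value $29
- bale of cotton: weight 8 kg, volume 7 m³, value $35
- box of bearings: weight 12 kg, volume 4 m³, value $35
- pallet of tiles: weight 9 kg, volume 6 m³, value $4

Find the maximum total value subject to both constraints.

Feasible sets respecting both limits:
- drum of solvent+bale of cotton: weight 13, volume 10, value 64
- carton of books+bale of cotton: weight 16, volume 10, value 53
- carton of books+drum of solvent: weight 13, volume 6, value 47
- bale of cotton: weight 8, volume 7, value 35
Best: $64.

$64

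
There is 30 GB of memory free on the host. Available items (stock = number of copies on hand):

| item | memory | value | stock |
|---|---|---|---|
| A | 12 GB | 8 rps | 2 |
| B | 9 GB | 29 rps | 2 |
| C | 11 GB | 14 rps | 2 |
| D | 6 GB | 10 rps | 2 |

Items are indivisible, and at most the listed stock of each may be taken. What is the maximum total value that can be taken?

78 rps

Best selections within memory 30 and stock limits:
- 2×B + 2×D: memory 30, value 78
- 2×B + 1×C: memory 29, value 72
Best: 78 rps.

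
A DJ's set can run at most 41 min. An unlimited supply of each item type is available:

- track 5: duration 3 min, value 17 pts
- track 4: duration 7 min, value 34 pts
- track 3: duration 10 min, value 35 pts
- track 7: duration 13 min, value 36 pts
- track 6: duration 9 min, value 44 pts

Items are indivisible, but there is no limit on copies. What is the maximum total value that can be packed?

221 pts

Best value-per-unit is track 5 at 17/3, and filling with it alone uses duration 13×3=39. No mix of the others beats 13×17 = 221.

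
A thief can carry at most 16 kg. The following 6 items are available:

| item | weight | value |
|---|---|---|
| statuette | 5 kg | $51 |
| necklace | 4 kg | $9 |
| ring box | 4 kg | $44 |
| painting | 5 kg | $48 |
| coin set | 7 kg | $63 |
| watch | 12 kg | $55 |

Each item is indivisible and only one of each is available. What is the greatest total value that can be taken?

$158

Check high-value combinations within 16 kg:
- statuette+ring box+coin set: weight 5+4+7=16, value 51+44+63=158
- ring box+painting+coin set: weight 4+5+7=16, value 44+48+63=155
- statuette+ring box+painting: weight 5+4+5=14, value 51+44+48=143
Best: $158.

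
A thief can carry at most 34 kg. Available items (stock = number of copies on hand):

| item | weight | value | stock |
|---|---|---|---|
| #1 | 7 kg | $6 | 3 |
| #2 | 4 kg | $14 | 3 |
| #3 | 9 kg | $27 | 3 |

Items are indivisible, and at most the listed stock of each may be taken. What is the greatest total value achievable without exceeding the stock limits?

Top feasible selections:
- 3×#2 + 2×#3: weight 30, value 96
- 1×#2 + 3×#3: weight 31, value 95
Best: $96.

$96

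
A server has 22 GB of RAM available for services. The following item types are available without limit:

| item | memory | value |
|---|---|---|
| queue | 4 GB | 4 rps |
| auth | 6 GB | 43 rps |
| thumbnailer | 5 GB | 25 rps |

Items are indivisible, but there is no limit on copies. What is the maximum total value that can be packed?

Best value-per-unit is auth at 43/6; filling with it alone gives 3×43 = 129.
Optimal mix: 2×auth + 2×thumbnailer → memory 22, value 136.

136 rps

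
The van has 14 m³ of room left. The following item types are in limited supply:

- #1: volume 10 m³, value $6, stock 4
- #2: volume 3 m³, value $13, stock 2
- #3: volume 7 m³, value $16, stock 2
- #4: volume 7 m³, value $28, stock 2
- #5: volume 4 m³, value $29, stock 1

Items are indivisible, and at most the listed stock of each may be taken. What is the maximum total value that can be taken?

$70

Best selections within volume 14 and stock limits:
- 1×#2 + 1×#4 + 1×#5: volume 14, value 70
- 1×#2 + 1×#3 + 1×#5: volume 14, value 58
- 1×#4 + 1×#5: volume 11, value 57
Best: $70.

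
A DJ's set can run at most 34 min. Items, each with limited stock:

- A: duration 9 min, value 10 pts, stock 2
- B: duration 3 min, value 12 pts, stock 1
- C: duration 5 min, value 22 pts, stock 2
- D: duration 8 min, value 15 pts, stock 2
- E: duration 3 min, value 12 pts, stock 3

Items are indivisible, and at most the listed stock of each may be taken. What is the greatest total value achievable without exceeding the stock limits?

Best selections within duration 34 and stock limits:
- 1×B + 2×C + 1×D + 3×E: duration 30, value 107
- 1×A + 1×B + 2×C + 3×E: duration 31, value 102
Best: 107 pts.

107 pts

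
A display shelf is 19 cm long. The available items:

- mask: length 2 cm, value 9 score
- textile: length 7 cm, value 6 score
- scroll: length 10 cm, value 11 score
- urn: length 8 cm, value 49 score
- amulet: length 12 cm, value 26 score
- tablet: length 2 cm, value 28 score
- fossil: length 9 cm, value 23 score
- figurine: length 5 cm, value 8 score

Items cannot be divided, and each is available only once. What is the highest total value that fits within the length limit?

100 score

Check high-value combinations within 19 cm:
- urn+tablet+fossil: length 8+2+9=19, value 49+28+23=100
- mask+urn+tablet+figurine: length 2+8+2+5=17, value 9+49+28+8=94
- mask+textile+urn+tablet: length 2+7+8+2=19, value 9+6+49+28=92
- mask+urn+tablet: length 2+8+2=12, value 9+49+28=86
- urn+tablet+figurine: length 8+2+5=15, value 49+28+8=85
Best: 100 score.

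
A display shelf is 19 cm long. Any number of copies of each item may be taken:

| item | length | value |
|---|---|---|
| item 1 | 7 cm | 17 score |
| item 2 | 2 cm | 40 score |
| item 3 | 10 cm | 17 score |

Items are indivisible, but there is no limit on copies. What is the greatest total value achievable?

Best value-per-unit is item 2 at 40/2, and filling with it alone uses length 9×2=18. No mix of the others beats 9×40 = 360.

360 score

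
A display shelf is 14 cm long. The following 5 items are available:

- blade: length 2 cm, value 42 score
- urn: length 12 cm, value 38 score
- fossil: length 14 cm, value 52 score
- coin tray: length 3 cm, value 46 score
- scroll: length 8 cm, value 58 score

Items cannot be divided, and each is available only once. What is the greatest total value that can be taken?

146 score

Check high-value combinations within 14 cm:
- blade+coin tray+scroll: length 2+3+8=13, value 42+46+58=146
- coin tray+scroll: length 3+8=11, value 46+58=104
- blade+scroll: length 2+8=10, value 42+58=100
Best: 146 score.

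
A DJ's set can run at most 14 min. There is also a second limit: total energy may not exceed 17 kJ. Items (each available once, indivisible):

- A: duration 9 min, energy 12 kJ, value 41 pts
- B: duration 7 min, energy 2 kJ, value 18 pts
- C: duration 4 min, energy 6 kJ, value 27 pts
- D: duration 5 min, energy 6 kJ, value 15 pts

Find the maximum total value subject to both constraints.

Feasible sets respecting both limits:
- B+C: duration 11, energy 8, value 45
- C+D: duration 9, energy 12, value 42
- A: duration 9, energy 12, value 41
Best: 45 pts.

45 pts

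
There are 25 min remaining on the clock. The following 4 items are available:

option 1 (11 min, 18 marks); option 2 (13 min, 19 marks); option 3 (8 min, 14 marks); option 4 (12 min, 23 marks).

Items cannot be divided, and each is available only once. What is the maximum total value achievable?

42 marks

Check high-value combinations within 25 min:
- option 2+option 4: time 13+12=25, value 19+23=42
- option 1+option 4: time 11+12=23, value 18+23=41
- option 3+option 4: time 8+12=20, value 14+23=37
- option 1+option 2: time 11+13=24, value 18+19=37
Best: 42 marks.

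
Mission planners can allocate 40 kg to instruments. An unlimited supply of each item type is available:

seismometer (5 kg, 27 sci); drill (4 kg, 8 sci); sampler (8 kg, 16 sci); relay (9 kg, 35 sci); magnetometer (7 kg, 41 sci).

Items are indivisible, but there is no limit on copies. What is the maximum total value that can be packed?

232 sci

Best value-per-unit is magnetometer at 41/7; filling with it alone gives 5×41 = 205.
Optimal mix: 1×seismometer + 5×magnetometer → mass 40, value 232.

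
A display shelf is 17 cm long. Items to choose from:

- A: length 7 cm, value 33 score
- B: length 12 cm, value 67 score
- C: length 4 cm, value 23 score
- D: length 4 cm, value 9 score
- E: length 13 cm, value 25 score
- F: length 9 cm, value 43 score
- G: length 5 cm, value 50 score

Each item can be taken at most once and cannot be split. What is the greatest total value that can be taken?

Check high-value combinations within 17 cm:
- B+G: length 12+5=17, value 67+50=117
- A+C+G: length 7+4+5=16, value 33+23+50=106
- F+G: length 9+5=14, value 43+50=93
- A+D+G: length 7+4+5=16, value 33+9+50=92
- B+C: length 12+4=16, value 67+23=90
Best: 117 score.

117 score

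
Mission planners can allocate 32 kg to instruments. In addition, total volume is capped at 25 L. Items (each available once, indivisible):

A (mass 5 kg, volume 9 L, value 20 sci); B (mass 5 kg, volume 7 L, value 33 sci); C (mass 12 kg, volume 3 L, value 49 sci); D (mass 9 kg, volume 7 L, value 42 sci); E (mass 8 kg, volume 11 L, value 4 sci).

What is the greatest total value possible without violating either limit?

124 sci

Feasible sets respecting both limits:
- B+C+D: mass 26, volume 17, value 124
- A+C+D: mass 26, volume 19, value 111
- A+B+C: mass 22, volume 19, value 102
Best: 124 sci.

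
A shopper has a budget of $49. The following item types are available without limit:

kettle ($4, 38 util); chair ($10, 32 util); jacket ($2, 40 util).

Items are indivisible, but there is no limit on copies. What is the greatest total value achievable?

Best value-per-unit is jacket at 40/2, and filling with it alone uses cost 24×2=48. No mix of the others beats 24×40 = 960.

960 util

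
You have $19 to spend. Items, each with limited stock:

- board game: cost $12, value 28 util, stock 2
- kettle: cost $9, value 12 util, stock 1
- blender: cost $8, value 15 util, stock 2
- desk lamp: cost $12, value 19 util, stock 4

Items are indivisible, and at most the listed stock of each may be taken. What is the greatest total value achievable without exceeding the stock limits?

Best selections within cost 19 and stock limits:
- 2×blender: cost 16, value 30
- 1×board game: cost 12, value 28
Best: 30 util.

30 util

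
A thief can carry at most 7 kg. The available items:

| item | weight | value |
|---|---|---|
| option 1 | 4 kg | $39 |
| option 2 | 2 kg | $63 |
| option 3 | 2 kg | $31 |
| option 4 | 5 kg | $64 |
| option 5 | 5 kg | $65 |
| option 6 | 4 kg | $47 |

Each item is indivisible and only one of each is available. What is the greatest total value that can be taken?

Check high-value combinations within 7 kg:
- option 2+option 5: weight 2+5=7, value 63+65=128
- option 2+option 4: weight 2+5=7, value 63+64=127
- option 2+option 6: weight 2+4=6, value 63+47=110
Best: $128.

$128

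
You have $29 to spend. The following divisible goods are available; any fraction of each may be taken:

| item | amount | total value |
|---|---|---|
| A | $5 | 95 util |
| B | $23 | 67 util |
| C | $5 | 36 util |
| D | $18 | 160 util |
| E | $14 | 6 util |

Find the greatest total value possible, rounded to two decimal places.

293.91

Take in order of value per unit:
- A (95/5 per unit): all 5 → value 95, running total 95.00
- D (160/18 per unit): all 18 → value 160, running total 255.00
- C (36/5 per unit): all 5 → value 36, running total 291.00
- B (67/23 per unit): 1 of 23 → value 1×67/23 = 2.9130, running total 293.91
Total 293.91.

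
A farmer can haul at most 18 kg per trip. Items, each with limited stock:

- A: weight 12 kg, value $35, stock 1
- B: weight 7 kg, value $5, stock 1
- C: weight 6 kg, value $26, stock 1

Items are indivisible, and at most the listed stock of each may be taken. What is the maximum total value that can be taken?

$61

Top feasible selections:
- 1×A + 1×C: weight 18, value 61
- 1×A: weight 12, value 35
- 1×B + 1×C: weight 13, value 31
Best: $61.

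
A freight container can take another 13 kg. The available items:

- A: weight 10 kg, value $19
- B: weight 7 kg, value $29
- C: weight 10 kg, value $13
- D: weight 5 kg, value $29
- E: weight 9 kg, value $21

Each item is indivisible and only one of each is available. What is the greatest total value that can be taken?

$58

This is a 0/1 knapsack; check combinations near the capacity.
- B+D: weight 7+5=12, value 29+29=58
- D: weight 5, value 29
- B: weight 7, value 29
Best: $58.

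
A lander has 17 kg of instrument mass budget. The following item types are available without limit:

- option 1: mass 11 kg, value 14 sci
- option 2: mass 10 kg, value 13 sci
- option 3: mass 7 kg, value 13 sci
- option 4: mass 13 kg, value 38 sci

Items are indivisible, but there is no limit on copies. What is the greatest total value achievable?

Best value-per-unit is option 4 at 38/13, and filling with it alone uses mass 1×13=13. No mix of the others beats 1×38 = 38.

38 sci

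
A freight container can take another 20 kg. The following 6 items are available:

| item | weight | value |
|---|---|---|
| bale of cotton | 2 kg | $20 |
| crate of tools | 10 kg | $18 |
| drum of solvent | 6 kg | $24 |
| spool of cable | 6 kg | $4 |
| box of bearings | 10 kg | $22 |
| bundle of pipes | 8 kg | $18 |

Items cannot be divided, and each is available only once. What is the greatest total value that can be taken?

Check high-value combinations within 20 kg:
- bale of cotton+drum of solvent+box of bearings: weight 2+6+10=18, value 20+24+22=66
- bale of cotton+drum of solvent+bundle of pipes: weight 2+6+8=16, value 20+24+18=62
- bale of cotton+crate of tools+drum of solvent: weight 2+10+6=18, value 20+18+24=62
Best: $66.

$66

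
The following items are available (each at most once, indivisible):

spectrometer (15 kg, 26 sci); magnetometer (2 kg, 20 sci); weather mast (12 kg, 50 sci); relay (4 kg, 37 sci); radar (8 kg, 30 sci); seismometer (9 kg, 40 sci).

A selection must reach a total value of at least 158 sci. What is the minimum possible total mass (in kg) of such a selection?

Subsets with value ≥ 158, sorted by total mass:
- magnetometer+weather mast+relay+radar+seismometer: mass 35, value 177
- spectrometer+magnetometer+weather mast+relay+radar: mass 41, value 163
Minimum mass: 35 kg.

35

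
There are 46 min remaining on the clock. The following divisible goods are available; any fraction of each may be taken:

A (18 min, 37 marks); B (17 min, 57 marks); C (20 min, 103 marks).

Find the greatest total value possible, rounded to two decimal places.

Take in order of value per unit:
- C (103/20 per unit): all 20 → value 103, running total 103.00
- B (57/17 per unit): all 17 → value 57, running total 160.00
- A (37/18 per unit): 9 of 18 → value 9×37/18 = 18.5000, running total 178.50
Total 178.50.

178.50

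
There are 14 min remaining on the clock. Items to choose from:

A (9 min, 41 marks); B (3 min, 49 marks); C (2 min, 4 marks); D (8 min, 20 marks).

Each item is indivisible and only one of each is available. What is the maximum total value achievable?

94 marks

Check high-value combinations within 14 min:
- A+B+C: time 9+3+2=14, value 41+49+4=94
- A+B: time 9+3=12, value 41+49=90
- B+C+D: time 3+2+8=13, value 49+4+20=73
Best: 94 marks.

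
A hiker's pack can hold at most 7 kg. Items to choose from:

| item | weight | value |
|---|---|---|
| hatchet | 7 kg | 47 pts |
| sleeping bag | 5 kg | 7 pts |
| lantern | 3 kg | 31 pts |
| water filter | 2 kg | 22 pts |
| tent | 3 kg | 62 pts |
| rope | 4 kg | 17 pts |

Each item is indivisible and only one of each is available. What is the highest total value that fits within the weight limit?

93 pts

Check high-value combinations within 7 kg:
- lantern+tent: weight 3+3=6, value 31+62=93
- water filter+tent: weight 2+3=5, value 22+62=84
- tent+rope: weight 3+4=7, value 62+17=79
- tent: weight 3, value 62
- lantern+water filter: weight 3+2=5, value 31+22=53
Best: 93 pts.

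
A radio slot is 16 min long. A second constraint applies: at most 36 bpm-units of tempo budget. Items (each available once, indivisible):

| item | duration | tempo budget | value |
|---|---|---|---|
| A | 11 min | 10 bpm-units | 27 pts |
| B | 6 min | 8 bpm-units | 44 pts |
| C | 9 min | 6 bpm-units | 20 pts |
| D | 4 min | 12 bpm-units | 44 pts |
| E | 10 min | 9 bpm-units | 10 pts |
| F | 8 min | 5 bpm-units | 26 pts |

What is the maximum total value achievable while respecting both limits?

Feasible sets respecting both limits:
- B+D: duration 10, tempo budget 20, value 88
- A+D: duration 15, tempo budget 22, value 71
- B+F: duration 14, tempo budget 13, value 70
- D+F: duration 12, tempo budget 17, value 70
Best: 88 pts.

88 pts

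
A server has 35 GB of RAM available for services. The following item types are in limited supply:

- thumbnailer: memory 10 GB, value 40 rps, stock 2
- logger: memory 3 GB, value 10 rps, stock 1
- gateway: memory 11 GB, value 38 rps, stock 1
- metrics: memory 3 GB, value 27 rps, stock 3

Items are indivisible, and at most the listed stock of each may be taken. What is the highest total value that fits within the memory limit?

Top feasible selections:
- 2×thumbnailer + 1×logger + 3×metrics: memory 32, value 171
- 1×thumbnailer + 1×logger + 1×gateway + 3×metrics: memory 33, value 169
- 2×thumbnailer + 3×metrics: memory 29, value 161
Best: 171 rps.

171 rps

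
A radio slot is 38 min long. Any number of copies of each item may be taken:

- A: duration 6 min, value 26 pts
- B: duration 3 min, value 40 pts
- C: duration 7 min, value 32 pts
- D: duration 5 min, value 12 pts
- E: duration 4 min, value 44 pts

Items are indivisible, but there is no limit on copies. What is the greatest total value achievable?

488 pts

Best value-per-unit is B at 40/3; filling with it alone gives 12×40 = 480.
Optimal mix: 10×B + 2×E → duration 38, value 488.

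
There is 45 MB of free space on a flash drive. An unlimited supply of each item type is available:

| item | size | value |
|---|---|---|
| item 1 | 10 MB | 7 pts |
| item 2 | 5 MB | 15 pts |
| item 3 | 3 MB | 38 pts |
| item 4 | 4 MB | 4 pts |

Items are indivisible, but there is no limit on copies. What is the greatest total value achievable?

570 pts

Best value-per-unit is item 3 at 38/3, and filling with it alone uses size 15×3=45. No mix of the others beats 15×38 = 570.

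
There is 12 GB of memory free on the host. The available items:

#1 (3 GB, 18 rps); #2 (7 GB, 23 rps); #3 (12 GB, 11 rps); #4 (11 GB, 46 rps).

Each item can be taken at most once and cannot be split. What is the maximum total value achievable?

Check high-value combinations within 12 GB:
- #4: memory 11, value 46
- #1+#2: memory 3+7=10, value 18+23=41
- #2: memory 7, value 23
- #1: memory 3, value 18
- #3: memory 12, value 11
Best: 46 rps.

46 rps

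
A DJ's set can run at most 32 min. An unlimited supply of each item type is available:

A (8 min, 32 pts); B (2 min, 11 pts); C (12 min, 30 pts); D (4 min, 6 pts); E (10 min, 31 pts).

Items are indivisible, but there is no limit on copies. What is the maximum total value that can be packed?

Best value-per-unit is B at 11/2, and filling with it alone uses duration 16×2=32. No mix of the others beats 16×11 = 176.

176 pts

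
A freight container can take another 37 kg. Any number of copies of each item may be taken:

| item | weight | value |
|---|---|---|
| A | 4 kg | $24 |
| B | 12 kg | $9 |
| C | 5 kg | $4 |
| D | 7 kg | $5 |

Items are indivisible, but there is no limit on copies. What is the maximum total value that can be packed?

$216

Best value-per-unit is A at 24/4, and filling with it alone uses weight 9×4=36. No mix of the others beats 9×24 = 216.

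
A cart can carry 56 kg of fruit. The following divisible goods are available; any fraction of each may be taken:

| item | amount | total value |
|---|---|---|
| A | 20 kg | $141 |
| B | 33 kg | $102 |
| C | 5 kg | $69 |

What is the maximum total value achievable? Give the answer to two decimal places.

305.82

Take in order of value per unit:
- C (69/5 per unit): all 5 → value 69, running total 69.00
- A (141/20 per unit): all 20 → value 141, running total 210.00
- B (102/33 per unit): 31 of 33 → value 31×102/33 = 95.8182, running total 305.82
Total 305.82.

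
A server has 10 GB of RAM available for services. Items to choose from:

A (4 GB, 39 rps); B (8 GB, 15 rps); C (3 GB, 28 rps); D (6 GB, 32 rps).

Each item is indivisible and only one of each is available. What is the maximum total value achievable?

71 rps

Check high-value combinations within 10 GB:
- A+D: memory 4+6=10, value 39+32=71
- A+C: memory 4+3=7, value 39+28=67
- C+D: memory 3+6=9, value 28+32=60
Best: 71 rps.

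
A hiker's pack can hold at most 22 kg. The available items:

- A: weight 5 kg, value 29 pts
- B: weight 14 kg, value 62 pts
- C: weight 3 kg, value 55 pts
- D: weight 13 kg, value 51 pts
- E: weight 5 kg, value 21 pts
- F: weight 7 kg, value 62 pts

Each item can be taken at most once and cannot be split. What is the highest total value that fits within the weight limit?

Check high-value combinations within 22 kg:
- A+C+E+F: weight 5+3+5+7=20, value 29+55+21+62=167
- A+C+F: weight 5+3+7=15, value 29+55+62=146
- A+B+C: weight 5+14+3=22, value 29+62+55=146
- C+E+F: weight 3+5+7=15, value 55+21+62=138
- B+C+E: weight 14+3+5=22, value 62+55+21=138
Best: 167 pts.

167 pts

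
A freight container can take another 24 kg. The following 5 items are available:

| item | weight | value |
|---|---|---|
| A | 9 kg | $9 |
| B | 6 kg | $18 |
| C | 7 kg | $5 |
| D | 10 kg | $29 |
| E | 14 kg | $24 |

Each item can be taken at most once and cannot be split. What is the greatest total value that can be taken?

$53

Check high-value combinations within 24 kg:
- D+E: weight 10+14=24, value 29+24=53
- B+C+D: weight 6+7+10=23, value 18+5+29=52
- B+D: weight 6+10=16, value 18+29=47
- B+E: weight 6+14=20, value 18+24=42
- A+D: weight 9+10=19, value 9+29=38
Best: $53.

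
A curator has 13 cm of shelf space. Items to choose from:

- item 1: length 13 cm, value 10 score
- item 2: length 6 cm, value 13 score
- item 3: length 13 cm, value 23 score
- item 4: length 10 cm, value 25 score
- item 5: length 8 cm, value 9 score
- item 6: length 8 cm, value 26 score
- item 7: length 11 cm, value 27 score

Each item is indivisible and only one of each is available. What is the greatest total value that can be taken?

Check high-value combinations within 13 cm:
- item 7: length 11, value 27
- item 6: length 8, value 26
- item 4: length 10, value 25
Best: 27 score.

27 score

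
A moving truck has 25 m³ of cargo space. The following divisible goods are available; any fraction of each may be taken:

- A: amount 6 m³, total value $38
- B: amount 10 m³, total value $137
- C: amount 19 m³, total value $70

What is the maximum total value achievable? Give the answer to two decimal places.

Take in order of value per unit:
- B (137/10 per unit): all 10 → value 137, running total 137.00
- A (38/6 per unit): all 6 → value 38, running total 175.00
- C (70/19 per unit): 9 of 19 → value 9×70/19 = 33.1579, running total 208.16
Total 208.16.

208.16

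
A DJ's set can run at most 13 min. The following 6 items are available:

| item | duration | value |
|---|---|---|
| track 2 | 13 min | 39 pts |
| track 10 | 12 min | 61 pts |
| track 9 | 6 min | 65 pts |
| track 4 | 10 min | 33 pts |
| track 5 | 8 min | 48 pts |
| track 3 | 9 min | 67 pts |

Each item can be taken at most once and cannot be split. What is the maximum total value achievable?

67 pts

Check high-value combinations within 13 min:
- track 3: duration 9, value 67
- track 9: duration 6, value 65
- track 10: duration 12, value 61
Best: 67 pts.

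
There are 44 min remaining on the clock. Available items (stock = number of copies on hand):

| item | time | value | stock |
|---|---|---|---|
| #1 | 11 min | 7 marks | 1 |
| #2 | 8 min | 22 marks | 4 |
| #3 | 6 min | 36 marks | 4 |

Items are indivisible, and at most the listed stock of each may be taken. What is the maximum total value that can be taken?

188 marks

Best selections within time 44 and stock limits:
- 2×#2 + 4×#3: time 40, value 188
- 3×#2 + 3×#3: time 42, value 174
- 1×#1 + 1×#2 + 4×#3: time 43, value 173
Best: 188 marks.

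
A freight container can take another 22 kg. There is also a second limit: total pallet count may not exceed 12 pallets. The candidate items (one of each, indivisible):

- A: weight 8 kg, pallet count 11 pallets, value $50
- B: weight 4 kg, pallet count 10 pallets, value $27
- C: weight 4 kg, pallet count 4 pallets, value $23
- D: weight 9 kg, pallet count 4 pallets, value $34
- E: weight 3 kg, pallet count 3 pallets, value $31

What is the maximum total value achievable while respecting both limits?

Feasible sets respecting both limits:
- C+D+E: weight 16, pallet count 11, value 88
- D+E: weight 12, pallet count 7, value 65
- C+D: weight 13, pallet count 8, value 57
- C+E: weight 7, pallet count 7, value 54
Best: $88.

$88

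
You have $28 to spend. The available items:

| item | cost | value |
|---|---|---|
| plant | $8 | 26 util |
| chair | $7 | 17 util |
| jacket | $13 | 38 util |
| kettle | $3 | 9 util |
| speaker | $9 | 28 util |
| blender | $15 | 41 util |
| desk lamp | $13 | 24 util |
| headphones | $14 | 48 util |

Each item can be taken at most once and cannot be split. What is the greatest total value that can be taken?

86 util

Check high-value combinations within $28:
- jacket+headphones: cost 13+14=27, value 38+48=86
- kettle+speaker+headphones: cost 3+9+14=26, value 9+28+48=85
- plant+kettle+headphones: cost 8+3+14=25, value 26+9+48=83
- plant+chair+jacket: cost 8+7+13=28, value 26+17+38=81
- plant+chair+kettle+speaker: cost 8+7+3+9=27, value 26+17+9+28=80
Best: 86 util.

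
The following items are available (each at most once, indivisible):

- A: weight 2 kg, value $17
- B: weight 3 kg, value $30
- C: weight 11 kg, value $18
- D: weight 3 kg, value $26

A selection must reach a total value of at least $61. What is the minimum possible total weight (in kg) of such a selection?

8

Subsets with value ≥ 61, sorted by total weight:
- A+B+D: weight 8, value 73
- A+B+C: weight 16, value 65
- A+C+D: weight 16, value 61
- B+C+D: weight 17, value 74
Minimum weight: 8 kg.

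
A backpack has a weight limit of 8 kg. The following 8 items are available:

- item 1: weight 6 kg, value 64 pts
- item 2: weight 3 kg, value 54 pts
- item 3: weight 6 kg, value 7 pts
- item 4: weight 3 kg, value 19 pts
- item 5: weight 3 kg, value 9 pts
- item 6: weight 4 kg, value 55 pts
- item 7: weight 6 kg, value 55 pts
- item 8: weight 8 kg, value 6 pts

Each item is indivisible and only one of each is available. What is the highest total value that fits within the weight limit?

Check high-value combinations within 8 kg:
- item 2+item 6: weight 3+4=7, value 54+55=109
- item 4+item 6: weight 3+4=7, value 19+55=74
- item 2+item 4: weight 3+3=6, value 54+19=73
- item 1: weight 6, value 64
Best: 109 pts.

109 pts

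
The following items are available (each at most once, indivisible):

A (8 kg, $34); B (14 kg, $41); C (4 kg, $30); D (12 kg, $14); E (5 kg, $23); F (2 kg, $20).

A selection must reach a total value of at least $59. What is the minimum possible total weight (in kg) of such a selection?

11

Subsets with value ≥ 59, sorted by total weight:
- C+E+F: weight 11, value 73
- A+C: weight 12, value 64
- A+C+F: weight 14, value 84
- A+E+F: weight 15, value 77
Minimum weight: 11 kg.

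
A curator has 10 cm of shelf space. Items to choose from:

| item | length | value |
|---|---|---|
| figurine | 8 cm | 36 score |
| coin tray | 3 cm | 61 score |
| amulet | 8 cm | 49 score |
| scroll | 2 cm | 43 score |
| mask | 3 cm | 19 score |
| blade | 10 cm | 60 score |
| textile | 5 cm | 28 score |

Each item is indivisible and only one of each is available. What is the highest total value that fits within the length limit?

132 score

Check high-value combinations within 10 cm:
- coin tray+scroll+textile: length 3+2+5=10, value 61+43+28=132
- coin tray+scroll+mask: length 3+2+3=8, value 61+43+19=123
- coin tray+scroll: length 3+2=5, value 61+43=104
- amulet+scroll: length 8+2=10, value 49+43=92
- scroll+mask+textile: length 2+3+5=10, value 43+19+28=90
Best: 132 score.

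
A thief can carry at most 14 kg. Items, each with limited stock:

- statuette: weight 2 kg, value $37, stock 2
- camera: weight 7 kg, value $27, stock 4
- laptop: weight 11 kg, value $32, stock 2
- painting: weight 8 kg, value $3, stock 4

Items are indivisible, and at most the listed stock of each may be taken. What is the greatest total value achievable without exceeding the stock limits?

Best selections within weight 14 and stock limits:
- 2×statuette + 1×camera: weight 11, value 101
- 2×statuette + 1×painting: weight 12, value 77
Best: $101.

$101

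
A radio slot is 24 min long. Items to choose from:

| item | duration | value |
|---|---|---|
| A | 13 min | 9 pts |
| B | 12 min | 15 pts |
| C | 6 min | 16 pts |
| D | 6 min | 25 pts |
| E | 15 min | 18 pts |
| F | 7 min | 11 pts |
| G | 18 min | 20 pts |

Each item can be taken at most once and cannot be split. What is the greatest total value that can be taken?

Check high-value combinations within 24 min:
- B+C+D: duration 12+6+6=24, value 15+16+25=56
- C+D+F: duration 6+6+7=19, value 16+25+11=52
- D+G: duration 6+18=24, value 25+20=45
Best: 56 pts.

56 pts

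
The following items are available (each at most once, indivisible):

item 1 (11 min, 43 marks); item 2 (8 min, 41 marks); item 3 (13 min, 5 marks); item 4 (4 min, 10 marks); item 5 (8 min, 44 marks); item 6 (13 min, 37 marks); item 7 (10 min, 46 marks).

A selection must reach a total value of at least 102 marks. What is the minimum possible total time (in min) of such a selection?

Subsets with value ≥ 102, sorted by total time:
- item 2+item 5+item 7: time 26, value 131
- item 1+item 2+item 5: time 27, value 128
Minimum time: 26 min.

26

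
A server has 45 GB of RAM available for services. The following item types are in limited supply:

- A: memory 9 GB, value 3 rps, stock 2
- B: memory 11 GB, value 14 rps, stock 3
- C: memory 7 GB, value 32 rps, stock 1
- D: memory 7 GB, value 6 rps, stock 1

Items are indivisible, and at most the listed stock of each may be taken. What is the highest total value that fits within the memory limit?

Top feasible selections:
- 3×B + 1×C: memory 40, value 74
- 1×A + 2×B + 1×C + 1×D: memory 45, value 69
Best: 74 rps.

74 rps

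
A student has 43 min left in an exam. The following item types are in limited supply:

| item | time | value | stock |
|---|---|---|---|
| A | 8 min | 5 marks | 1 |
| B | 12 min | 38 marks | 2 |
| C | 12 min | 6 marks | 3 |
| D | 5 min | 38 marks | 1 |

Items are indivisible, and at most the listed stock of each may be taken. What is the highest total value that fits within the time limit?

Best selections within time 43 and stock limits:
- 2×B + 1×C + 1×D: time 41, value 120
- 1×A + 2×B + 1×D: time 37, value 119
- 2×B + 1×D: time 29, value 114
- 1×B + 2×C + 1×D: time 41, value 88
Best: 120 marks.

120 marks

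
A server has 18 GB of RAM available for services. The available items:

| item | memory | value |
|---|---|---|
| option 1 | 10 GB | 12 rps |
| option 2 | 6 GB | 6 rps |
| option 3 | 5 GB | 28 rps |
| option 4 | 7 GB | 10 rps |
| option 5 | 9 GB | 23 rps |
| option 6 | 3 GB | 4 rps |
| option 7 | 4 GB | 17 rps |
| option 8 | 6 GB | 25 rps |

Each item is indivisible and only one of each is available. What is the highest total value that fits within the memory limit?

Check high-value combinations within 18 GB:
- option 3+option 6+option 7+option 8: memory 5+3+4+6=18, value 28+4+17+25=74
- option 3+option 7+option 8: memory 5+4+6=15, value 28+17+25=70
- option 3+option 5+option 7: memory 5+9+4=18, value 28+23+17=68
- option 3+option 4+option 8: memory 5+7+6=18, value 28+10+25=63
Best: 74 rps.

74 rps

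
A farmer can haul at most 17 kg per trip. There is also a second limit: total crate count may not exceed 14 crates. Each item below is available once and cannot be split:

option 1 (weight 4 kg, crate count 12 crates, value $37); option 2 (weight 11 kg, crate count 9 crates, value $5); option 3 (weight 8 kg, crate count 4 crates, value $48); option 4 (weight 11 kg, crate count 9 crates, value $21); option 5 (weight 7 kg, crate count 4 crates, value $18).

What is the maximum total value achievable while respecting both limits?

Feasible sets respecting both limits:
- option 3+option 5: weight 15, crate count 8, value 66
- option 3: weight 8, crate count 4, value 48
- option 1: weight 4, crate count 12, value 37
Best: $66.

$66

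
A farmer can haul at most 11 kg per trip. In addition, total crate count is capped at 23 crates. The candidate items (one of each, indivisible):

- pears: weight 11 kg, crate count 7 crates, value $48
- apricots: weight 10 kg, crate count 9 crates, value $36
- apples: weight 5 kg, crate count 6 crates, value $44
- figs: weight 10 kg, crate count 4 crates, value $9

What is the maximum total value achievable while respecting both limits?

$48

Feasible sets respecting both limits:
- pears: weight 11, crate count 7, value 48
- apples: weight 5, crate count 6, value 44
- apricots: weight 10, crate count 9, value 36
Best: $48.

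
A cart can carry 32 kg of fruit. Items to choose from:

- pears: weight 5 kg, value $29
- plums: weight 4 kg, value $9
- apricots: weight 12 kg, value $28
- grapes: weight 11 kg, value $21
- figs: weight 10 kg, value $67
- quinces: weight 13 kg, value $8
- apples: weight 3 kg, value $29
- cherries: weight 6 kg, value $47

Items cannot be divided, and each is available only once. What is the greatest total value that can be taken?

Check high-value combinations within 32 kg:
- pears+plums+figs+apples+cherries: weight 5+4+10+3+6=28, value 29+9+67+29+47=181
- pears+figs+apples+cherries: weight 5+10+3+6=24, value 29+67+29+47=172
- apricots+figs+apples+cherries: weight 12+10+3+6=31, value 28+67+29+47=171
Best: $181.

$181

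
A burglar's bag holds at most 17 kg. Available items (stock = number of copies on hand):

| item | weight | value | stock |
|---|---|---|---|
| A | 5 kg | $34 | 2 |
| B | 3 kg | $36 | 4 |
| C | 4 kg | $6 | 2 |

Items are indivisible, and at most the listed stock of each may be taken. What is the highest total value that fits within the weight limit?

Best selections within weight 17 and stock limits:
- 1×A + 4×B: weight 17, value 178
- 4×B + 1×C: weight 16, value 150
- 4×B: weight 12, value 144
- 1×A + 3×B: weight 14, value 142
Best: $178.

$178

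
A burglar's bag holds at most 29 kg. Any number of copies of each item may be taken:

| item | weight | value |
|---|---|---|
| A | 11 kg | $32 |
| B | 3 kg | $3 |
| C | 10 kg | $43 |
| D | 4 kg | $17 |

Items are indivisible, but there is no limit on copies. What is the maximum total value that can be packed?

$120

Best value-per-unit is C at 43/10; filling with it alone gives 2×43 = 86.
Optimal mix: 2×C + 2×D → weight 28, value 120.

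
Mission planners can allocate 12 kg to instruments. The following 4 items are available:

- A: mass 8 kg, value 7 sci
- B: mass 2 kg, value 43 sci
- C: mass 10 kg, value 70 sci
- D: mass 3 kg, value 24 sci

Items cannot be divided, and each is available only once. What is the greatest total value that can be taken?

113 sci

Check high-value combinations within 12 kg:
- B+C: mass 2+10=12, value 43+70=113
- C: mass 10, value 70
- B+D: mass 2+3=5, value 43+24=67
- A+B: mass 8+2=10, value 7+43=50
- B: mass 2, value 43
Best: 113 sci.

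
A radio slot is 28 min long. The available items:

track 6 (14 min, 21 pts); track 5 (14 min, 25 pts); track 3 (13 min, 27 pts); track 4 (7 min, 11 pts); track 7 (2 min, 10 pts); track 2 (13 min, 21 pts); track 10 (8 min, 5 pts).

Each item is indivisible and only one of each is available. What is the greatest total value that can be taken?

Check high-value combinations within 28 min:
- track 3+track 7+track 2: duration 13+2+13=28, value 27+10+21=58
- track 5+track 3: duration 14+13=27, value 25+27=52
- track 3+track 4+track 7: duration 13+7+2=22, value 27+11+10=48
- track 3+track 2: duration 13+13=26, value 27+21=48
Best: 58 pts.

58 pts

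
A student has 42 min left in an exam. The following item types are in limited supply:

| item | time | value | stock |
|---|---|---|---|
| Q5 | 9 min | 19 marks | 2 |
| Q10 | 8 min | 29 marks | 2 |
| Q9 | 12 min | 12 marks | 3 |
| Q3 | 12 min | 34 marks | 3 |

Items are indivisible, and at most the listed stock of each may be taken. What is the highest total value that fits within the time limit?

126 marks

Best selections within time 42 and stock limits:
- 2×Q10 + 2×Q3: time 40, value 126
- 1×Q5 + 1×Q10 + 2×Q3: time 41, value 116
- 1×Q5 + 2×Q10 + 1×Q3: time 37, value 111
- 2×Q5 + 2×Q3: time 42, value 106
Best: 126 marks.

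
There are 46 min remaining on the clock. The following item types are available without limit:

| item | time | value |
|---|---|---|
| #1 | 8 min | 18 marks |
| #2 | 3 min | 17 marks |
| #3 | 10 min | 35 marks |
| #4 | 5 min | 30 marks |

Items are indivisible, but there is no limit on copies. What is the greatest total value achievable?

Best value-per-unit is #4 at 30/5; filling with it alone gives 9×30 = 270.
Optimal mix: 2×#2 + 8×#4 → time 46, value 274.

274 marks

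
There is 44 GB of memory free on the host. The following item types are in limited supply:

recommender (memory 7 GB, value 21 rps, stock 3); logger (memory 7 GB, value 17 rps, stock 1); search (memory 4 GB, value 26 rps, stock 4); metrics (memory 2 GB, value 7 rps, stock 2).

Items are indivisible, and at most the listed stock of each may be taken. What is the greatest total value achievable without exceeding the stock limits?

184 rps

Top feasible selections:
- 3×recommender + 1×logger + 4×search: memory 44, value 184
- 3×recommender + 4×search + 2×metrics: memory 41, value 181
Best: 184 rps.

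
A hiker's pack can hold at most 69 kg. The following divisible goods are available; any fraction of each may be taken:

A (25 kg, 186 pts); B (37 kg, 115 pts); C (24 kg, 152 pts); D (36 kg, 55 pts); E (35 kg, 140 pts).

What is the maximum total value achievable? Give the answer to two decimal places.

Take in order of value per unit:
- A (186/25 per unit): all 25 → value 186, running total 186.00
- C (152/24 per unit): all 24 → value 152, running total 338.00
- E (140/35 per unit): 20 of 35 → value 20×140/35 = 80.0000, running total 418.00
Total 418.00.

418.00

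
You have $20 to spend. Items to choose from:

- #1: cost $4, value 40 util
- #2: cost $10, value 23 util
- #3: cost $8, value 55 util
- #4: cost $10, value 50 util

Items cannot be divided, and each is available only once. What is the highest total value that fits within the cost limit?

105 util

Check high-value combinations within $20:
- #3+#4: cost 8+10=18, value 55+50=105
- #1+#3: cost 4+8=12, value 40+55=95
- #1+#4: cost 4+10=14, value 40+50=90
- #2+#3: cost 10+8=18, value 23+55=78
- #2+#4: cost 10+10=20, value 23+50=73
Best: 105 util.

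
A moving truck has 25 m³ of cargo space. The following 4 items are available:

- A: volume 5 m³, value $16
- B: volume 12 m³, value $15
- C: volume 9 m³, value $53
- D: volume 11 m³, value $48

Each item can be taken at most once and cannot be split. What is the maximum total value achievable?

$117

Check high-value combinations within 25 m³:
- A+C+D: volume 5+9+11=25, value 16+53+48=117
- C+D: volume 9+11=20, value 53+48=101
- A+C: volume 5+9=14, value 16+53=69
- B+C: volume 12+9=21, value 15+53=68
- A+D: volume 5+11=16, value 16+48=64
Best: $117.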